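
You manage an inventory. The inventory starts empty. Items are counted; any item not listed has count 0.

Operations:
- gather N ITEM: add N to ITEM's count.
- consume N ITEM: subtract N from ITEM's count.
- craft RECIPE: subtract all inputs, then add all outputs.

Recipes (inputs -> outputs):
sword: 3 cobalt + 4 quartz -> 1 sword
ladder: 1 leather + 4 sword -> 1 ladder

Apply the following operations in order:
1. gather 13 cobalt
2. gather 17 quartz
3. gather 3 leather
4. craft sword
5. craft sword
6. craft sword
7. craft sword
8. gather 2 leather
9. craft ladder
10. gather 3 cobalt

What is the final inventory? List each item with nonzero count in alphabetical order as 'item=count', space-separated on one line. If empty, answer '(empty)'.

After 1 (gather 13 cobalt): cobalt=13
After 2 (gather 17 quartz): cobalt=13 quartz=17
After 3 (gather 3 leather): cobalt=13 leather=3 quartz=17
After 4 (craft sword): cobalt=10 leather=3 quartz=13 sword=1
After 5 (craft sword): cobalt=7 leather=3 quartz=9 sword=2
After 6 (craft sword): cobalt=4 leather=3 quartz=5 sword=3
After 7 (craft sword): cobalt=1 leather=3 quartz=1 sword=4
After 8 (gather 2 leather): cobalt=1 leather=5 quartz=1 sword=4
After 9 (craft ladder): cobalt=1 ladder=1 leather=4 quartz=1
After 10 (gather 3 cobalt): cobalt=4 ladder=1 leather=4 quartz=1

Answer: cobalt=4 ladder=1 leather=4 quartz=1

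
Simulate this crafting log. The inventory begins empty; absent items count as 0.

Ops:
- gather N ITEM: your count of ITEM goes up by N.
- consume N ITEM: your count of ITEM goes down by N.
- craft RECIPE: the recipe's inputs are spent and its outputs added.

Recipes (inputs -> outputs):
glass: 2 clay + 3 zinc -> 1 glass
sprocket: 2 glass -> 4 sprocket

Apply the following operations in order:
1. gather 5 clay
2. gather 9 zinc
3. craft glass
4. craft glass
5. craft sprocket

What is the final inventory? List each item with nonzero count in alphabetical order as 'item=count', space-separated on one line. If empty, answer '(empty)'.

Answer: clay=1 sprocket=4 zinc=3

Derivation:
After 1 (gather 5 clay): clay=5
After 2 (gather 9 zinc): clay=5 zinc=9
After 3 (craft glass): clay=3 glass=1 zinc=6
After 4 (craft glass): clay=1 glass=2 zinc=3
After 5 (craft sprocket): clay=1 sprocket=4 zinc=3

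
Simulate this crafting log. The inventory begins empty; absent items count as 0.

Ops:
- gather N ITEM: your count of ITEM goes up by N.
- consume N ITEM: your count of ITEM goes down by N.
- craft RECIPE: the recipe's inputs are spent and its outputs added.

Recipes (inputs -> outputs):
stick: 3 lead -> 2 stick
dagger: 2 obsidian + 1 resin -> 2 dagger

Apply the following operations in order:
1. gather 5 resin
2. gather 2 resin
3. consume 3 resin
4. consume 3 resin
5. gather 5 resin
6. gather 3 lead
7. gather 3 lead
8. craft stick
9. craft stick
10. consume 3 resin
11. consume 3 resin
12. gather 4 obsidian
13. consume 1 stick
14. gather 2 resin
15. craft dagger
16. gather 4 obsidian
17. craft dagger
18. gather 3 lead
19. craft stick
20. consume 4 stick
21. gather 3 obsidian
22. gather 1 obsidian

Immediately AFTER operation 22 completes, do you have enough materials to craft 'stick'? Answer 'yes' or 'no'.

Answer: no

Derivation:
After 1 (gather 5 resin): resin=5
After 2 (gather 2 resin): resin=7
After 3 (consume 3 resin): resin=4
After 4 (consume 3 resin): resin=1
After 5 (gather 5 resin): resin=6
After 6 (gather 3 lead): lead=3 resin=6
After 7 (gather 3 lead): lead=6 resin=6
After 8 (craft stick): lead=3 resin=6 stick=2
After 9 (craft stick): resin=6 stick=4
After 10 (consume 3 resin): resin=3 stick=4
After 11 (consume 3 resin): stick=4
After 12 (gather 4 obsidian): obsidian=4 stick=4
After 13 (consume 1 stick): obsidian=4 stick=3
After 14 (gather 2 resin): obsidian=4 resin=2 stick=3
After 15 (craft dagger): dagger=2 obsidian=2 resin=1 stick=3
After 16 (gather 4 obsidian): dagger=2 obsidian=6 resin=1 stick=3
After 17 (craft dagger): dagger=4 obsidian=4 stick=3
After 18 (gather 3 lead): dagger=4 lead=3 obsidian=4 stick=3
After 19 (craft stick): dagger=4 obsidian=4 stick=5
After 20 (consume 4 stick): dagger=4 obsidian=4 stick=1
After 21 (gather 3 obsidian): dagger=4 obsidian=7 stick=1
After 22 (gather 1 obsidian): dagger=4 obsidian=8 stick=1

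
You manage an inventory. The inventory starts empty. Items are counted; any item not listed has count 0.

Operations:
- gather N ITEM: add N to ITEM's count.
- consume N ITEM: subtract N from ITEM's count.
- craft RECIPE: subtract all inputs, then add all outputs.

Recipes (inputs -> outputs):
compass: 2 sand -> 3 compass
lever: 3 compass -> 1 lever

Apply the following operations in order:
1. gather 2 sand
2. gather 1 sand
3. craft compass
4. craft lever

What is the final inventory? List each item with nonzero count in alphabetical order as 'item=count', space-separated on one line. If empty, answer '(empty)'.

Answer: lever=1 sand=1

Derivation:
After 1 (gather 2 sand): sand=2
After 2 (gather 1 sand): sand=3
After 3 (craft compass): compass=3 sand=1
After 4 (craft lever): lever=1 sand=1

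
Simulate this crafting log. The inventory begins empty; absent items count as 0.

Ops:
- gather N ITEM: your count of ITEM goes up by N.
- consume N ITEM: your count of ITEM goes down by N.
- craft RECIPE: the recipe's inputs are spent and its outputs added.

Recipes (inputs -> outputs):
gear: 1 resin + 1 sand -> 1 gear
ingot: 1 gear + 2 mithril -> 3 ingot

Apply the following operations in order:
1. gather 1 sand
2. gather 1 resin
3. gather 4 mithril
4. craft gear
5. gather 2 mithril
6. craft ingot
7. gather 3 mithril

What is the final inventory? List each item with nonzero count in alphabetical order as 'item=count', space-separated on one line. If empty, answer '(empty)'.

Answer: ingot=3 mithril=7

Derivation:
After 1 (gather 1 sand): sand=1
After 2 (gather 1 resin): resin=1 sand=1
After 3 (gather 4 mithril): mithril=4 resin=1 sand=1
After 4 (craft gear): gear=1 mithril=4
After 5 (gather 2 mithril): gear=1 mithril=6
After 6 (craft ingot): ingot=3 mithril=4
After 7 (gather 3 mithril): ingot=3 mithril=7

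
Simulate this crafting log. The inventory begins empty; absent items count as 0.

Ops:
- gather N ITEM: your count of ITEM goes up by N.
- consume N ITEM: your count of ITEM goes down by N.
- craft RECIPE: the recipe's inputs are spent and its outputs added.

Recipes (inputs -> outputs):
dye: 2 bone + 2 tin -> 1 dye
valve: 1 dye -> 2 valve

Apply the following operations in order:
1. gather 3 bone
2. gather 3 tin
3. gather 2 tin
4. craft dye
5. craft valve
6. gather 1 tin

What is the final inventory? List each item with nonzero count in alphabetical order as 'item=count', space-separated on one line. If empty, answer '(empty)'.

After 1 (gather 3 bone): bone=3
After 2 (gather 3 tin): bone=3 tin=3
After 3 (gather 2 tin): bone=3 tin=5
After 4 (craft dye): bone=1 dye=1 tin=3
After 5 (craft valve): bone=1 tin=3 valve=2
After 6 (gather 1 tin): bone=1 tin=4 valve=2

Answer: bone=1 tin=4 valve=2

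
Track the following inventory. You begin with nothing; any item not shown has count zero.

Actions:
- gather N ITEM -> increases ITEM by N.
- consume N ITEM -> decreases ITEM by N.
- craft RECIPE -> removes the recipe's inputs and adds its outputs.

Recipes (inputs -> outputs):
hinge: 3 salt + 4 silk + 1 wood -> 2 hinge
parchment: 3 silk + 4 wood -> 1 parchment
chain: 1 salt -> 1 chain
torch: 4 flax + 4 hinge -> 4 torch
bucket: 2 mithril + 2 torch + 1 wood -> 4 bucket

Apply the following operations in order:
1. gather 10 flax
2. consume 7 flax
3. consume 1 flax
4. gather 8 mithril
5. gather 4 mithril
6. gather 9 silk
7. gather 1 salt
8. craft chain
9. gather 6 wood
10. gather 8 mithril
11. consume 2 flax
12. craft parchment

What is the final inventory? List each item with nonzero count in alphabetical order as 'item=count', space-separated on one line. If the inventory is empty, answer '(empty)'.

Answer: chain=1 mithril=20 parchment=1 silk=6 wood=2

Derivation:
After 1 (gather 10 flax): flax=10
After 2 (consume 7 flax): flax=3
After 3 (consume 1 flax): flax=2
After 4 (gather 8 mithril): flax=2 mithril=8
After 5 (gather 4 mithril): flax=2 mithril=12
After 6 (gather 9 silk): flax=2 mithril=12 silk=9
After 7 (gather 1 salt): flax=2 mithril=12 salt=1 silk=9
After 8 (craft chain): chain=1 flax=2 mithril=12 silk=9
After 9 (gather 6 wood): chain=1 flax=2 mithril=12 silk=9 wood=6
After 10 (gather 8 mithril): chain=1 flax=2 mithril=20 silk=9 wood=6
After 11 (consume 2 flax): chain=1 mithril=20 silk=9 wood=6
After 12 (craft parchment): chain=1 mithril=20 parchment=1 silk=6 wood=2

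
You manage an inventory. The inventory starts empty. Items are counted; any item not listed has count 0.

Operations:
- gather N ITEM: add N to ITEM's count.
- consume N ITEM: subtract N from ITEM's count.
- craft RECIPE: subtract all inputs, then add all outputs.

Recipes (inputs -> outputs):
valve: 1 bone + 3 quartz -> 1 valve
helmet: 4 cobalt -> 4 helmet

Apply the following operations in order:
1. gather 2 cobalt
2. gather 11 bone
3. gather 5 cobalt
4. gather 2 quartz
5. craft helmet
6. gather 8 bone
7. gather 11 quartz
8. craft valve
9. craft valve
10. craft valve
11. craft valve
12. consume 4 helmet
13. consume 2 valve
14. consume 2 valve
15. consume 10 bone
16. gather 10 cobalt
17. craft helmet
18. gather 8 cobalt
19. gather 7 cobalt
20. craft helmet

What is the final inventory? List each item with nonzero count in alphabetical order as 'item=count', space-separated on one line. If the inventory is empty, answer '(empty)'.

Answer: bone=5 cobalt=20 helmet=8 quartz=1

Derivation:
After 1 (gather 2 cobalt): cobalt=2
After 2 (gather 11 bone): bone=11 cobalt=2
After 3 (gather 5 cobalt): bone=11 cobalt=7
After 4 (gather 2 quartz): bone=11 cobalt=7 quartz=2
After 5 (craft helmet): bone=11 cobalt=3 helmet=4 quartz=2
After 6 (gather 8 bone): bone=19 cobalt=3 helmet=4 quartz=2
After 7 (gather 11 quartz): bone=19 cobalt=3 helmet=4 quartz=13
After 8 (craft valve): bone=18 cobalt=3 helmet=4 quartz=10 valve=1
After 9 (craft valve): bone=17 cobalt=3 helmet=4 quartz=7 valve=2
After 10 (craft valve): bone=16 cobalt=3 helmet=4 quartz=4 valve=3
After 11 (craft valve): bone=15 cobalt=3 helmet=4 quartz=1 valve=4
After 12 (consume 4 helmet): bone=15 cobalt=3 quartz=1 valve=4
After 13 (consume 2 valve): bone=15 cobalt=3 quartz=1 valve=2
After 14 (consume 2 valve): bone=15 cobalt=3 quartz=1
After 15 (consume 10 bone): bone=5 cobalt=3 quartz=1
After 16 (gather 10 cobalt): bone=5 cobalt=13 quartz=1
After 17 (craft helmet): bone=5 cobalt=9 helmet=4 quartz=1
After 18 (gather 8 cobalt): bone=5 cobalt=17 helmet=4 quartz=1
After 19 (gather 7 cobalt): bone=5 cobalt=24 helmet=4 quartz=1
After 20 (craft helmet): bone=5 cobalt=20 helmet=8 quartz=1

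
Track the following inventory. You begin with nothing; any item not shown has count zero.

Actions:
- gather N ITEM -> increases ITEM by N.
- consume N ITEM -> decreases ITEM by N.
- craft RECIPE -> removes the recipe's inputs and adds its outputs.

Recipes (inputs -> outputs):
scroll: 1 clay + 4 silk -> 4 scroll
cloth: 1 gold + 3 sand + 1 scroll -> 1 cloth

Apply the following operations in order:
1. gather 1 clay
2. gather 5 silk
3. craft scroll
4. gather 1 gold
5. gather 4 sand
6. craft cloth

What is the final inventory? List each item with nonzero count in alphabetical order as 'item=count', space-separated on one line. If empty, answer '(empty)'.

After 1 (gather 1 clay): clay=1
After 2 (gather 5 silk): clay=1 silk=5
After 3 (craft scroll): scroll=4 silk=1
After 4 (gather 1 gold): gold=1 scroll=4 silk=1
After 5 (gather 4 sand): gold=1 sand=4 scroll=4 silk=1
After 6 (craft cloth): cloth=1 sand=1 scroll=3 silk=1

Answer: cloth=1 sand=1 scroll=3 silk=1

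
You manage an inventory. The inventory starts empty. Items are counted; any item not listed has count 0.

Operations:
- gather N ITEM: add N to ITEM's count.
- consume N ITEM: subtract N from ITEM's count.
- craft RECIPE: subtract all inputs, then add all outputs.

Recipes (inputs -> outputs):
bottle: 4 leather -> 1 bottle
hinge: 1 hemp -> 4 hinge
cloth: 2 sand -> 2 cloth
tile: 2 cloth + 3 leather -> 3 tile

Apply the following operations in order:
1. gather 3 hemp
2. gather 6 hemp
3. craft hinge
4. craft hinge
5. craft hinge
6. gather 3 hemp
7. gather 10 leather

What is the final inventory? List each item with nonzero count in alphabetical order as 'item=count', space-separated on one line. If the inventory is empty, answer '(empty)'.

After 1 (gather 3 hemp): hemp=3
After 2 (gather 6 hemp): hemp=9
After 3 (craft hinge): hemp=8 hinge=4
After 4 (craft hinge): hemp=7 hinge=8
After 5 (craft hinge): hemp=6 hinge=12
After 6 (gather 3 hemp): hemp=9 hinge=12
After 7 (gather 10 leather): hemp=9 hinge=12 leather=10

Answer: hemp=9 hinge=12 leather=10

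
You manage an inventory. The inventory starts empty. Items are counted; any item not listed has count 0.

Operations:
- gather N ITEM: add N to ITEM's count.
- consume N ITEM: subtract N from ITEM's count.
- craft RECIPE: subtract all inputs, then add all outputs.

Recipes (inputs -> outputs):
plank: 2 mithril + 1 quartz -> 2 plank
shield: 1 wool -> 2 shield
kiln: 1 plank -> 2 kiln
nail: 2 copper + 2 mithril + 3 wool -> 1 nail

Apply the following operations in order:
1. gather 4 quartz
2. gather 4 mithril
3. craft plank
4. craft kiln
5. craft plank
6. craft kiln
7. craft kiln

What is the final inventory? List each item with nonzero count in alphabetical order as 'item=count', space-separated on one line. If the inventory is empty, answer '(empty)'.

After 1 (gather 4 quartz): quartz=4
After 2 (gather 4 mithril): mithril=4 quartz=4
After 3 (craft plank): mithril=2 plank=2 quartz=3
After 4 (craft kiln): kiln=2 mithril=2 plank=1 quartz=3
After 5 (craft plank): kiln=2 plank=3 quartz=2
After 6 (craft kiln): kiln=4 plank=2 quartz=2
After 7 (craft kiln): kiln=6 plank=1 quartz=2

Answer: kiln=6 plank=1 quartz=2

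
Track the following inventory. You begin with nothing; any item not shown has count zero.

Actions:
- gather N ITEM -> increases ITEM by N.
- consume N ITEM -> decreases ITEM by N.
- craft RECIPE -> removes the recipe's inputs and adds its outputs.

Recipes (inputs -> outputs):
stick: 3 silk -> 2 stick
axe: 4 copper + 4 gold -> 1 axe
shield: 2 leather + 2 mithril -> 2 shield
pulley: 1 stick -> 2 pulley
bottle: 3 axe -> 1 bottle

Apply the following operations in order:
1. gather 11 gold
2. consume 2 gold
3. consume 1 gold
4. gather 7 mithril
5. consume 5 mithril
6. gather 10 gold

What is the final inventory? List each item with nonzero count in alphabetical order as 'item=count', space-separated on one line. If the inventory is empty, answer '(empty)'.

After 1 (gather 11 gold): gold=11
After 2 (consume 2 gold): gold=9
After 3 (consume 1 gold): gold=8
After 4 (gather 7 mithril): gold=8 mithril=7
After 5 (consume 5 mithril): gold=8 mithril=2
After 6 (gather 10 gold): gold=18 mithril=2

Answer: gold=18 mithril=2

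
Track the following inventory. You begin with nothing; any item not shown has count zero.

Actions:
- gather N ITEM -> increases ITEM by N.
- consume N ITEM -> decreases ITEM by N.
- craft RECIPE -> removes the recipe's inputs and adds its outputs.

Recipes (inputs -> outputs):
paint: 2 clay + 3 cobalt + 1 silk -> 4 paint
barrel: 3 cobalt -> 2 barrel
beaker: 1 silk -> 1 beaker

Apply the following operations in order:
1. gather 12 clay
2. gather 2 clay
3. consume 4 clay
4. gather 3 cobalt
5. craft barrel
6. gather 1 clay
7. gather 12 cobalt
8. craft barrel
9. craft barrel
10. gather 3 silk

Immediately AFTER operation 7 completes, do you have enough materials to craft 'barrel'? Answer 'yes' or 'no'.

After 1 (gather 12 clay): clay=12
After 2 (gather 2 clay): clay=14
After 3 (consume 4 clay): clay=10
After 4 (gather 3 cobalt): clay=10 cobalt=3
After 5 (craft barrel): barrel=2 clay=10
After 6 (gather 1 clay): barrel=2 clay=11
After 7 (gather 12 cobalt): barrel=2 clay=11 cobalt=12

Answer: yes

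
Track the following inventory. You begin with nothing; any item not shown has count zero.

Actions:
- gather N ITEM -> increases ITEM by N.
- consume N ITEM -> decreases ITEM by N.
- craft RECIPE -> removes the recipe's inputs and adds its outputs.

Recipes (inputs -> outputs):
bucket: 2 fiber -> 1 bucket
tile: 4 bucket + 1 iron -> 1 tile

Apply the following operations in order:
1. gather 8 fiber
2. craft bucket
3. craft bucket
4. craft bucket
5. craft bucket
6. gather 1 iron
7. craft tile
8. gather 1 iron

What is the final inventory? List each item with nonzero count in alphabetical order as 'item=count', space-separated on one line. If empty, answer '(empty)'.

After 1 (gather 8 fiber): fiber=8
After 2 (craft bucket): bucket=1 fiber=6
After 3 (craft bucket): bucket=2 fiber=4
After 4 (craft bucket): bucket=3 fiber=2
After 5 (craft bucket): bucket=4
After 6 (gather 1 iron): bucket=4 iron=1
After 7 (craft tile): tile=1
After 8 (gather 1 iron): iron=1 tile=1

Answer: iron=1 tile=1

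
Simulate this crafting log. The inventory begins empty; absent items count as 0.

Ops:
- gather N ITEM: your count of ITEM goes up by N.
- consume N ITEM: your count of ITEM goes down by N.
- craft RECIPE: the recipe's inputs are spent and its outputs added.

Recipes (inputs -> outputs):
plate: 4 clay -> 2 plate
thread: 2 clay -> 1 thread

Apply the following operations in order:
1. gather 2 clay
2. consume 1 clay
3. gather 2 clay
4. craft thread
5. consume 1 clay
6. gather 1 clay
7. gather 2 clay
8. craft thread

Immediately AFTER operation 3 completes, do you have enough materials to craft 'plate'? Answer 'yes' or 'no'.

After 1 (gather 2 clay): clay=2
After 2 (consume 1 clay): clay=1
After 3 (gather 2 clay): clay=3

Answer: no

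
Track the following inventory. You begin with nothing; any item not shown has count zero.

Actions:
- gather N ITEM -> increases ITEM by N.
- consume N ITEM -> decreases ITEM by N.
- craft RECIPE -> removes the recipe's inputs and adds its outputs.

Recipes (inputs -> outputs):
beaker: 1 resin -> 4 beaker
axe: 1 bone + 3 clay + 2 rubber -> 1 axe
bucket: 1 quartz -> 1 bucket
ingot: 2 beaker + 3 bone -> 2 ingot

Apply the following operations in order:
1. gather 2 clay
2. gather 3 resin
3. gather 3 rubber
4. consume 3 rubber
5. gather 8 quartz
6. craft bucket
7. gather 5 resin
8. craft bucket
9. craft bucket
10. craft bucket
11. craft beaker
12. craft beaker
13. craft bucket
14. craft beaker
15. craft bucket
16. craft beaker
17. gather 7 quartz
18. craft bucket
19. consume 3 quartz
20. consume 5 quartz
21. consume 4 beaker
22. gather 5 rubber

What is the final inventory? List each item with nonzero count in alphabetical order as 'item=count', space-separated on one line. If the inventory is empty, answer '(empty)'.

Answer: beaker=12 bucket=7 clay=2 resin=4 rubber=5

Derivation:
After 1 (gather 2 clay): clay=2
After 2 (gather 3 resin): clay=2 resin=3
After 3 (gather 3 rubber): clay=2 resin=3 rubber=3
After 4 (consume 3 rubber): clay=2 resin=3
After 5 (gather 8 quartz): clay=2 quartz=8 resin=3
After 6 (craft bucket): bucket=1 clay=2 quartz=7 resin=3
After 7 (gather 5 resin): bucket=1 clay=2 quartz=7 resin=8
After 8 (craft bucket): bucket=2 clay=2 quartz=6 resin=8
After 9 (craft bucket): bucket=3 clay=2 quartz=5 resin=8
After 10 (craft bucket): bucket=4 clay=2 quartz=4 resin=8
After 11 (craft beaker): beaker=4 bucket=4 clay=2 quartz=4 resin=7
After 12 (craft beaker): beaker=8 bucket=4 clay=2 quartz=4 resin=6
After 13 (craft bucket): beaker=8 bucket=5 clay=2 quartz=3 resin=6
After 14 (craft beaker): beaker=12 bucket=5 clay=2 quartz=3 resin=5
After 15 (craft bucket): beaker=12 bucket=6 clay=2 quartz=2 resin=5
After 16 (craft beaker): beaker=16 bucket=6 clay=2 quartz=2 resin=4
After 17 (gather 7 quartz): beaker=16 bucket=6 clay=2 quartz=9 resin=4
After 18 (craft bucket): beaker=16 bucket=7 clay=2 quartz=8 resin=4
After 19 (consume 3 quartz): beaker=16 bucket=7 clay=2 quartz=5 resin=4
After 20 (consume 5 quartz): beaker=16 bucket=7 clay=2 resin=4
After 21 (consume 4 beaker): beaker=12 bucket=7 clay=2 resin=4
After 22 (gather 5 rubber): beaker=12 bucket=7 clay=2 resin=4 rubber=5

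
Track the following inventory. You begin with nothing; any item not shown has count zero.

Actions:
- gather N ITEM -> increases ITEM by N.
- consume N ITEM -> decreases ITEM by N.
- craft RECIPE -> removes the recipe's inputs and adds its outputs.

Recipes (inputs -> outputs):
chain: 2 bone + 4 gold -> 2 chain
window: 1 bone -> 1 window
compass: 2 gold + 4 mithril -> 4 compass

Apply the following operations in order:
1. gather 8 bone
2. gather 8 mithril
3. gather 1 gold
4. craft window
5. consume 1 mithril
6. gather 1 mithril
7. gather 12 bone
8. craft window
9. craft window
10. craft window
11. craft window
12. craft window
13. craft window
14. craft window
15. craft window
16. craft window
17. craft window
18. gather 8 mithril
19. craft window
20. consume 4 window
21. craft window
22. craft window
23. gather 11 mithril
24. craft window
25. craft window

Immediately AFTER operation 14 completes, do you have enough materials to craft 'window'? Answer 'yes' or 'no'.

After 1 (gather 8 bone): bone=8
After 2 (gather 8 mithril): bone=8 mithril=8
After 3 (gather 1 gold): bone=8 gold=1 mithril=8
After 4 (craft window): bone=7 gold=1 mithril=8 window=1
After 5 (consume 1 mithril): bone=7 gold=1 mithril=7 window=1
After 6 (gather 1 mithril): bone=7 gold=1 mithril=8 window=1
After 7 (gather 12 bone): bone=19 gold=1 mithril=8 window=1
After 8 (craft window): bone=18 gold=1 mithril=8 window=2
After 9 (craft window): bone=17 gold=1 mithril=8 window=3
After 10 (craft window): bone=16 gold=1 mithril=8 window=4
After 11 (craft window): bone=15 gold=1 mithril=8 window=5
After 12 (craft window): bone=14 gold=1 mithril=8 window=6
After 13 (craft window): bone=13 gold=1 mithril=8 window=7
After 14 (craft window): bone=12 gold=1 mithril=8 window=8

Answer: yes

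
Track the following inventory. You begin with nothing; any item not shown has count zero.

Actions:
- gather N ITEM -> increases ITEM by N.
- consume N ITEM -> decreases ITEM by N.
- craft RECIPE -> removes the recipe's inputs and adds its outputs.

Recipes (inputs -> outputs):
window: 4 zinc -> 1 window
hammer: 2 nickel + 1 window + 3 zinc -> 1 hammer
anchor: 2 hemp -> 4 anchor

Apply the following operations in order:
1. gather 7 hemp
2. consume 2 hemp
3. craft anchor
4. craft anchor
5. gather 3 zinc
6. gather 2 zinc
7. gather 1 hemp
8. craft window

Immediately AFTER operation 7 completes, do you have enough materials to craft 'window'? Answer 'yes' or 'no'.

Answer: yes

Derivation:
After 1 (gather 7 hemp): hemp=7
After 2 (consume 2 hemp): hemp=5
After 3 (craft anchor): anchor=4 hemp=3
After 4 (craft anchor): anchor=8 hemp=1
After 5 (gather 3 zinc): anchor=8 hemp=1 zinc=3
After 6 (gather 2 zinc): anchor=8 hemp=1 zinc=5
After 7 (gather 1 hemp): anchor=8 hemp=2 zinc=5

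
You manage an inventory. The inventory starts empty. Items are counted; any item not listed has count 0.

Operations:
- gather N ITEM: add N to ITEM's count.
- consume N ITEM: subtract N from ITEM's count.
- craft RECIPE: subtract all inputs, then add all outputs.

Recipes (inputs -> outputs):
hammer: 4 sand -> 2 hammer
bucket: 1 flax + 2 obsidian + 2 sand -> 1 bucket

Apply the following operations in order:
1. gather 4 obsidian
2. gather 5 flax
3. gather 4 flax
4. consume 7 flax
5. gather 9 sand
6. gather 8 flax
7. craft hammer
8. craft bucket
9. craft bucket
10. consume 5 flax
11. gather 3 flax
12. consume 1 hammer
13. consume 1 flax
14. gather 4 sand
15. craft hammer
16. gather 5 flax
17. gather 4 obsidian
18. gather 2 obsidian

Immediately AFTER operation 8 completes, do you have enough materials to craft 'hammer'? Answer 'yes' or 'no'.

After 1 (gather 4 obsidian): obsidian=4
After 2 (gather 5 flax): flax=5 obsidian=4
After 3 (gather 4 flax): flax=9 obsidian=4
After 4 (consume 7 flax): flax=2 obsidian=4
After 5 (gather 9 sand): flax=2 obsidian=4 sand=9
After 6 (gather 8 flax): flax=10 obsidian=4 sand=9
After 7 (craft hammer): flax=10 hammer=2 obsidian=4 sand=5
After 8 (craft bucket): bucket=1 flax=9 hammer=2 obsidian=2 sand=3

Answer: no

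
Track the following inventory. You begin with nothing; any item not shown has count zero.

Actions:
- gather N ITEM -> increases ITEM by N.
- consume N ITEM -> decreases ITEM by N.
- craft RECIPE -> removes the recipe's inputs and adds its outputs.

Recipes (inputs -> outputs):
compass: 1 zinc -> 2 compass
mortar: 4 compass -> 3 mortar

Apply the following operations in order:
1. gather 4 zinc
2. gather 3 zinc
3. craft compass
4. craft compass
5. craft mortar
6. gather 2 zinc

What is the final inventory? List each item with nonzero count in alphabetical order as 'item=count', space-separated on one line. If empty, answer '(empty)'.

After 1 (gather 4 zinc): zinc=4
After 2 (gather 3 zinc): zinc=7
After 3 (craft compass): compass=2 zinc=6
After 4 (craft compass): compass=4 zinc=5
After 5 (craft mortar): mortar=3 zinc=5
After 6 (gather 2 zinc): mortar=3 zinc=7

Answer: mortar=3 zinc=7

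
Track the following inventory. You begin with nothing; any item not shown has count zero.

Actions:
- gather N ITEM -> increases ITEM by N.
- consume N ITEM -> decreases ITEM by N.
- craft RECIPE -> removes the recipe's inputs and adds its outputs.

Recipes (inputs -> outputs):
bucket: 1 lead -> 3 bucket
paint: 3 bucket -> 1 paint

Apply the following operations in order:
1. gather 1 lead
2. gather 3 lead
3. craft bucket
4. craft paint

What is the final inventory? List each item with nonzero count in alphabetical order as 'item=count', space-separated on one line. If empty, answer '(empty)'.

After 1 (gather 1 lead): lead=1
After 2 (gather 3 lead): lead=4
After 3 (craft bucket): bucket=3 lead=3
After 4 (craft paint): lead=3 paint=1

Answer: lead=3 paint=1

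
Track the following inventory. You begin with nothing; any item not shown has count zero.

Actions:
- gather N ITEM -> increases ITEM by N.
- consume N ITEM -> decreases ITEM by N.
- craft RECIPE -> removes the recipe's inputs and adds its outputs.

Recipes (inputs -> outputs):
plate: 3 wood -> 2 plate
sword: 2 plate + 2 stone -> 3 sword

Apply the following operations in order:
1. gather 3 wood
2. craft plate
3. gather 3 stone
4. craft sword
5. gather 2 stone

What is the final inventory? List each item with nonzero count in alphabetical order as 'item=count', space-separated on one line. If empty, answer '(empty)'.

After 1 (gather 3 wood): wood=3
After 2 (craft plate): plate=2
After 3 (gather 3 stone): plate=2 stone=3
After 4 (craft sword): stone=1 sword=3
After 5 (gather 2 stone): stone=3 sword=3

Answer: stone=3 sword=3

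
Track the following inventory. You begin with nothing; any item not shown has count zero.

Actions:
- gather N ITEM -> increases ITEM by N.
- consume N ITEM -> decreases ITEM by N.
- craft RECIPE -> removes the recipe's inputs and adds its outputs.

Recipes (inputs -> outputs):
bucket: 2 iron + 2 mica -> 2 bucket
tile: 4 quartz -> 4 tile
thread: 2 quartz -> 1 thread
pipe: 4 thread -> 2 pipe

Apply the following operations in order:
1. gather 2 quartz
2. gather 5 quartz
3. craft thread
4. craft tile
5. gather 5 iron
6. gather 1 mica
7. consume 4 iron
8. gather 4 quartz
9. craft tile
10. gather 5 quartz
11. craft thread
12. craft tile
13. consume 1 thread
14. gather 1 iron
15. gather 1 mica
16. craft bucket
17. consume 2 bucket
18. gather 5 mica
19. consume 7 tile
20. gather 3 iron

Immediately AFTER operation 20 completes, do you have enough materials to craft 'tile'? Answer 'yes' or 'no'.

After 1 (gather 2 quartz): quartz=2
After 2 (gather 5 quartz): quartz=7
After 3 (craft thread): quartz=5 thread=1
After 4 (craft tile): quartz=1 thread=1 tile=4
After 5 (gather 5 iron): iron=5 quartz=1 thread=1 tile=4
After 6 (gather 1 mica): iron=5 mica=1 quartz=1 thread=1 tile=4
After 7 (consume 4 iron): iron=1 mica=1 quartz=1 thread=1 tile=4
After 8 (gather 4 quartz): iron=1 mica=1 quartz=5 thread=1 tile=4
After 9 (craft tile): iron=1 mica=1 quartz=1 thread=1 tile=8
After 10 (gather 5 quartz): iron=1 mica=1 quartz=6 thread=1 tile=8
After 11 (craft thread): iron=1 mica=1 quartz=4 thread=2 tile=8
After 12 (craft tile): iron=1 mica=1 thread=2 tile=12
After 13 (consume 1 thread): iron=1 mica=1 thread=1 tile=12
After 14 (gather 1 iron): iron=2 mica=1 thread=1 tile=12
After 15 (gather 1 mica): iron=2 mica=2 thread=1 tile=12
After 16 (craft bucket): bucket=2 thread=1 tile=12
After 17 (consume 2 bucket): thread=1 tile=12
After 18 (gather 5 mica): mica=5 thread=1 tile=12
After 19 (consume 7 tile): mica=5 thread=1 tile=5
After 20 (gather 3 iron): iron=3 mica=5 thread=1 tile=5

Answer: no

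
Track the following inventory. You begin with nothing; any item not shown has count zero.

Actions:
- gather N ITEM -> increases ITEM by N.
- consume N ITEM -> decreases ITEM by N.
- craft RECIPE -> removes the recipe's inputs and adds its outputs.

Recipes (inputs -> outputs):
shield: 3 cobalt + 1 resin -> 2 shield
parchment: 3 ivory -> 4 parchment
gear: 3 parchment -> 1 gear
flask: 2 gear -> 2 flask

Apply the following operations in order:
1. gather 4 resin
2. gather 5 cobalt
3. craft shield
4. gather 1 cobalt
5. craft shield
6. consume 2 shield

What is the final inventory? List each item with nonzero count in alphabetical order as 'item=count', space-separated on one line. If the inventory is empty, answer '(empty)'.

Answer: resin=2 shield=2

Derivation:
After 1 (gather 4 resin): resin=4
After 2 (gather 5 cobalt): cobalt=5 resin=4
After 3 (craft shield): cobalt=2 resin=3 shield=2
After 4 (gather 1 cobalt): cobalt=3 resin=3 shield=2
After 5 (craft shield): resin=2 shield=4
After 6 (consume 2 shield): resin=2 shield=2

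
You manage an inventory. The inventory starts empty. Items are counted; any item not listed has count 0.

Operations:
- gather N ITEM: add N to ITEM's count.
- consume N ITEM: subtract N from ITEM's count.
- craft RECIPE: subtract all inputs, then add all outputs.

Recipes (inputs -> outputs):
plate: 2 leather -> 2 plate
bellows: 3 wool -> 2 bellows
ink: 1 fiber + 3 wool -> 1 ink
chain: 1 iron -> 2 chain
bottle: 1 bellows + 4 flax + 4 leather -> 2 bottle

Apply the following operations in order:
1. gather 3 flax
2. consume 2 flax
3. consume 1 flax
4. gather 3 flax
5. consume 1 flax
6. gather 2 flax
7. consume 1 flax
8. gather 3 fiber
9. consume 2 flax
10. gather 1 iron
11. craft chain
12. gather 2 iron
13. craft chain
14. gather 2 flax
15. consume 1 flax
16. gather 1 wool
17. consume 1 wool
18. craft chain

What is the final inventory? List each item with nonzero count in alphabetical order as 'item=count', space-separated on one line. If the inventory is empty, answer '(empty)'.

After 1 (gather 3 flax): flax=3
After 2 (consume 2 flax): flax=1
After 3 (consume 1 flax): (empty)
After 4 (gather 3 flax): flax=3
After 5 (consume 1 flax): flax=2
After 6 (gather 2 flax): flax=4
After 7 (consume 1 flax): flax=3
After 8 (gather 3 fiber): fiber=3 flax=3
After 9 (consume 2 flax): fiber=3 flax=1
After 10 (gather 1 iron): fiber=3 flax=1 iron=1
After 11 (craft chain): chain=2 fiber=3 flax=1
After 12 (gather 2 iron): chain=2 fiber=3 flax=1 iron=2
After 13 (craft chain): chain=4 fiber=3 flax=1 iron=1
After 14 (gather 2 flax): chain=4 fiber=3 flax=3 iron=1
After 15 (consume 1 flax): chain=4 fiber=3 flax=2 iron=1
After 16 (gather 1 wool): chain=4 fiber=3 flax=2 iron=1 wool=1
After 17 (consume 1 wool): chain=4 fiber=3 flax=2 iron=1
After 18 (craft chain): chain=6 fiber=3 flax=2

Answer: chain=6 fiber=3 flax=2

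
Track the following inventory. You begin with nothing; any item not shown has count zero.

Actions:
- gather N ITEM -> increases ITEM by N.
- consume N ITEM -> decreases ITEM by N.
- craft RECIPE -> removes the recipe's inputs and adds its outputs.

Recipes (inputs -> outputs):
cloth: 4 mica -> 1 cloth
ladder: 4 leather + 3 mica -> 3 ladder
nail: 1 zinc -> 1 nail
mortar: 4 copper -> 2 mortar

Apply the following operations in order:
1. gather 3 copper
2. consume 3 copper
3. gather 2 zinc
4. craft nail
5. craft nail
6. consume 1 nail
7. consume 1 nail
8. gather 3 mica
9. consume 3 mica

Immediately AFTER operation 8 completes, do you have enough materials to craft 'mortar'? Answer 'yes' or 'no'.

Answer: no

Derivation:
After 1 (gather 3 copper): copper=3
After 2 (consume 3 copper): (empty)
After 3 (gather 2 zinc): zinc=2
After 4 (craft nail): nail=1 zinc=1
After 5 (craft nail): nail=2
After 6 (consume 1 nail): nail=1
After 7 (consume 1 nail): (empty)
After 8 (gather 3 mica): mica=3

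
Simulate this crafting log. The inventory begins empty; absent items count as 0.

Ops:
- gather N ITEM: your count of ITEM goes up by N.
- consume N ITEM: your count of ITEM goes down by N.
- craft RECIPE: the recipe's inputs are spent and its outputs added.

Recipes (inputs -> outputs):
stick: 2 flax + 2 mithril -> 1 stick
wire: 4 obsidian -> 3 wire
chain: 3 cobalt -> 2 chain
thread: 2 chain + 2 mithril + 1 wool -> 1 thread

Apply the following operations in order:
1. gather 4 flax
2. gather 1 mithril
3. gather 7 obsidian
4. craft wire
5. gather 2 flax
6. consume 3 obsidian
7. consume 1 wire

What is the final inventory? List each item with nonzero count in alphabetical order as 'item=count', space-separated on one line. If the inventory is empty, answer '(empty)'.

After 1 (gather 4 flax): flax=4
After 2 (gather 1 mithril): flax=4 mithril=1
After 3 (gather 7 obsidian): flax=4 mithril=1 obsidian=7
After 4 (craft wire): flax=4 mithril=1 obsidian=3 wire=3
After 5 (gather 2 flax): flax=6 mithril=1 obsidian=3 wire=3
After 6 (consume 3 obsidian): flax=6 mithril=1 wire=3
After 7 (consume 1 wire): flax=6 mithril=1 wire=2

Answer: flax=6 mithril=1 wire=2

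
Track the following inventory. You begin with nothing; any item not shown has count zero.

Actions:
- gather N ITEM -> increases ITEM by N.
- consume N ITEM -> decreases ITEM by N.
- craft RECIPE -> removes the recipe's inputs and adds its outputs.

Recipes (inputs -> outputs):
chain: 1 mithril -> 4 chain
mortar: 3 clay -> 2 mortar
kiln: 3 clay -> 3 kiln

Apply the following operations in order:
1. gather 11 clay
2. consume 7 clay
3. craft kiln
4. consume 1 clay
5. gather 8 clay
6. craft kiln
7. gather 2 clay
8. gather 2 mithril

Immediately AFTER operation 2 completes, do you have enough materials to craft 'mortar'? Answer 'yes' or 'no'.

After 1 (gather 11 clay): clay=11
After 2 (consume 7 clay): clay=4

Answer: yes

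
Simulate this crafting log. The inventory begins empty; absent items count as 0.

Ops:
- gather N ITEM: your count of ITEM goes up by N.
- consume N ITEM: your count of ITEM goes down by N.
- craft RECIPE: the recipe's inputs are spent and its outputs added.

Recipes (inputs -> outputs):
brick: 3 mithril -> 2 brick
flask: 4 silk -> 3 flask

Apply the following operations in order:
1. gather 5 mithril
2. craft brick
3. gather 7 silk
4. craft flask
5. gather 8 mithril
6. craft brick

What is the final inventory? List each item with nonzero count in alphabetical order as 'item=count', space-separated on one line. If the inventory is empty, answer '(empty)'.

Answer: brick=4 flask=3 mithril=7 silk=3

Derivation:
After 1 (gather 5 mithril): mithril=5
After 2 (craft brick): brick=2 mithril=2
After 3 (gather 7 silk): brick=2 mithril=2 silk=7
After 4 (craft flask): brick=2 flask=3 mithril=2 silk=3
After 5 (gather 8 mithril): brick=2 flask=3 mithril=10 silk=3
After 6 (craft brick): brick=4 flask=3 mithril=7 silk=3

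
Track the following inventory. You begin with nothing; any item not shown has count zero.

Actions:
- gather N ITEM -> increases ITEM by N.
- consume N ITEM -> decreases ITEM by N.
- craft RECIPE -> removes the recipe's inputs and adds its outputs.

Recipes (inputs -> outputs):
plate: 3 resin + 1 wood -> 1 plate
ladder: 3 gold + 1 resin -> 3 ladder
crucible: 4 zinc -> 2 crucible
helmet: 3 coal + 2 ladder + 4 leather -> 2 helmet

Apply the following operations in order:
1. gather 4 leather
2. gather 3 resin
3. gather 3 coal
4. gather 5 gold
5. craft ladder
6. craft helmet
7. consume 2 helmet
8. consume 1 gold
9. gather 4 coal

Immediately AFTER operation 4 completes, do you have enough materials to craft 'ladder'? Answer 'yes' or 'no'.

Answer: yes

Derivation:
After 1 (gather 4 leather): leather=4
After 2 (gather 3 resin): leather=4 resin=3
After 3 (gather 3 coal): coal=3 leather=4 resin=3
After 4 (gather 5 gold): coal=3 gold=5 leather=4 resin=3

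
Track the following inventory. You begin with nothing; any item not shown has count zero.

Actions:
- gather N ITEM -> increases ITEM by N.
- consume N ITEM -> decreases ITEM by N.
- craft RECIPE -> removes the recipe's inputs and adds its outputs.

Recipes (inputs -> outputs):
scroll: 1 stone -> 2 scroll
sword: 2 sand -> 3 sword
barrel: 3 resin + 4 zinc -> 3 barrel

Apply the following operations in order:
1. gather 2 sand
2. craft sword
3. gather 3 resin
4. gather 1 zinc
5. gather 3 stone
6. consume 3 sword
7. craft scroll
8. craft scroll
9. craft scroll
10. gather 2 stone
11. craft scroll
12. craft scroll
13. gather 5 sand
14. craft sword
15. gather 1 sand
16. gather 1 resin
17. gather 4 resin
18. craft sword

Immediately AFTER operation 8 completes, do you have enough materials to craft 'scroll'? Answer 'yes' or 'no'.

After 1 (gather 2 sand): sand=2
After 2 (craft sword): sword=3
After 3 (gather 3 resin): resin=3 sword=3
After 4 (gather 1 zinc): resin=3 sword=3 zinc=1
After 5 (gather 3 stone): resin=3 stone=3 sword=3 zinc=1
After 6 (consume 3 sword): resin=3 stone=3 zinc=1
After 7 (craft scroll): resin=3 scroll=2 stone=2 zinc=1
After 8 (craft scroll): resin=3 scroll=4 stone=1 zinc=1

Answer: yes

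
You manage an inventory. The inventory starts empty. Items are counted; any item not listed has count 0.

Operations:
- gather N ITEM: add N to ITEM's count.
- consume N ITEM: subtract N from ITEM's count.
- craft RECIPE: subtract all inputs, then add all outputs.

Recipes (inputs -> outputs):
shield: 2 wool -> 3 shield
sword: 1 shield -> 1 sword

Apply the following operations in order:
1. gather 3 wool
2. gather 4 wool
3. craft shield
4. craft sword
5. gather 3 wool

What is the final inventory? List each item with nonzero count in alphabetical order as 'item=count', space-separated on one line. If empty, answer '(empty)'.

Answer: shield=2 sword=1 wool=8

Derivation:
After 1 (gather 3 wool): wool=3
After 2 (gather 4 wool): wool=7
After 3 (craft shield): shield=3 wool=5
After 4 (craft sword): shield=2 sword=1 wool=5
After 5 (gather 3 wool): shield=2 sword=1 wool=8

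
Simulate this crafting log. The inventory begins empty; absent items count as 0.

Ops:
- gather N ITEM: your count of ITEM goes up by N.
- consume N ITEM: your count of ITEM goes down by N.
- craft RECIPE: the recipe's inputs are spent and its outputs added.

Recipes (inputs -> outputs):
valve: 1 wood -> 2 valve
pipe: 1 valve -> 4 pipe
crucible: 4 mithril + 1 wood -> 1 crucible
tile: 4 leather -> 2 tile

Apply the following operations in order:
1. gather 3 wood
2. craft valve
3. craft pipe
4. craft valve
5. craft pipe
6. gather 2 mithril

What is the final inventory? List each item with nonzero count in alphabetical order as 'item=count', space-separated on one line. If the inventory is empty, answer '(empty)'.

Answer: mithril=2 pipe=8 valve=2 wood=1

Derivation:
After 1 (gather 3 wood): wood=3
After 2 (craft valve): valve=2 wood=2
After 3 (craft pipe): pipe=4 valve=1 wood=2
After 4 (craft valve): pipe=4 valve=3 wood=1
After 5 (craft pipe): pipe=8 valve=2 wood=1
After 6 (gather 2 mithril): mithril=2 pipe=8 valve=2 wood=1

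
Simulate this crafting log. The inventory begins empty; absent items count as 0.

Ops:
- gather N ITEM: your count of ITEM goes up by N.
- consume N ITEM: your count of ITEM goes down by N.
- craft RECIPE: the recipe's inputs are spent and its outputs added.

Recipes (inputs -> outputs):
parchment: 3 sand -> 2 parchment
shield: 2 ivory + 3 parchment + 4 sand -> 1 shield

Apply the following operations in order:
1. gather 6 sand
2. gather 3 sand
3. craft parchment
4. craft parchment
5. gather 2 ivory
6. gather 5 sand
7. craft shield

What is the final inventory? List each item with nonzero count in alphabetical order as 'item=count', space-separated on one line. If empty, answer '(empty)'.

Answer: parchment=1 sand=4 shield=1

Derivation:
After 1 (gather 6 sand): sand=6
After 2 (gather 3 sand): sand=9
After 3 (craft parchment): parchment=2 sand=6
After 4 (craft parchment): parchment=4 sand=3
After 5 (gather 2 ivory): ivory=2 parchment=4 sand=3
After 6 (gather 5 sand): ivory=2 parchment=4 sand=8
After 7 (craft shield): parchment=1 sand=4 shield=1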